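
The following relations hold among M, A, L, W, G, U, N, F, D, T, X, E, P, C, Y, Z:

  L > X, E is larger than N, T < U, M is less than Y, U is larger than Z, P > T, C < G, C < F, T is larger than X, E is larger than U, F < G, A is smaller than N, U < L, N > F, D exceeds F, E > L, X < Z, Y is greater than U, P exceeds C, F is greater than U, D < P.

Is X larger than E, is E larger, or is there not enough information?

X < Z and Z < U give X < U.
With U < F: X < Z < U < F.
With F < N: X < Z < U < F < N.
Then N < E extends the chain to E.
So E is larger.

E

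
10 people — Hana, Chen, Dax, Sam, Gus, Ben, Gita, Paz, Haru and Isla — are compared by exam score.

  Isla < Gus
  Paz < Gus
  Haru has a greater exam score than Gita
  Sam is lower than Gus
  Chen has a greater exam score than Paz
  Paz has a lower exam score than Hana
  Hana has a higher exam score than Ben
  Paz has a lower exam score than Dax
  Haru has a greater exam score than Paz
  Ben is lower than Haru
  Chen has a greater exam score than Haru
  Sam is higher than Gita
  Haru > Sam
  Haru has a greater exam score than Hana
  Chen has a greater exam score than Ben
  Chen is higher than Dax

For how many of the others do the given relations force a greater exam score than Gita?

4

Directly above Gita: Sam, Haru.
One step further: Chen, Gus (4 so far).
No other element is forced above Gita by the given relations, so the count is 4.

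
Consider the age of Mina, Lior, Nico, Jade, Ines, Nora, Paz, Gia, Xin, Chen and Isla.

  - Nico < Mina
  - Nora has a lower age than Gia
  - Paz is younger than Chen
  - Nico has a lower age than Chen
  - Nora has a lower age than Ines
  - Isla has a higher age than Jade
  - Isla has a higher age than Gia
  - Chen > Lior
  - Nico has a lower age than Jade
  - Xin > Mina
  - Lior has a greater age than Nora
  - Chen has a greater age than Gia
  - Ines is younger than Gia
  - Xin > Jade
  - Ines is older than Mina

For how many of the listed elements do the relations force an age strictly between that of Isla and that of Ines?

Chaining upward from Ines reaches: Gia, Chen.
Chaining downward from Isla reaches: Nico, Nora, Mina, Gia, Jade.
Strictly between Ines and Isla are those in both lists: Gia — 1 element.

1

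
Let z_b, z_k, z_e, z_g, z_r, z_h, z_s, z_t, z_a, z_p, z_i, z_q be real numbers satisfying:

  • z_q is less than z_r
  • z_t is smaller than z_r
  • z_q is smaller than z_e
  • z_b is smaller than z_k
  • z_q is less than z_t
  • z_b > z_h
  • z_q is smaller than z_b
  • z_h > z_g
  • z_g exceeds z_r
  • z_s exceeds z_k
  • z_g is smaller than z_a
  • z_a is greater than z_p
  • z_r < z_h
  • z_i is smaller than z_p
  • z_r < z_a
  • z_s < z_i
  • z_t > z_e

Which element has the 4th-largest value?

z_s

Chaining the given pairs: z_q < z_e < z_t < z_r < z_g < z_h < z_b < z_k < z_s < z_i < z_p < z_a.
The 4th largest is z_s.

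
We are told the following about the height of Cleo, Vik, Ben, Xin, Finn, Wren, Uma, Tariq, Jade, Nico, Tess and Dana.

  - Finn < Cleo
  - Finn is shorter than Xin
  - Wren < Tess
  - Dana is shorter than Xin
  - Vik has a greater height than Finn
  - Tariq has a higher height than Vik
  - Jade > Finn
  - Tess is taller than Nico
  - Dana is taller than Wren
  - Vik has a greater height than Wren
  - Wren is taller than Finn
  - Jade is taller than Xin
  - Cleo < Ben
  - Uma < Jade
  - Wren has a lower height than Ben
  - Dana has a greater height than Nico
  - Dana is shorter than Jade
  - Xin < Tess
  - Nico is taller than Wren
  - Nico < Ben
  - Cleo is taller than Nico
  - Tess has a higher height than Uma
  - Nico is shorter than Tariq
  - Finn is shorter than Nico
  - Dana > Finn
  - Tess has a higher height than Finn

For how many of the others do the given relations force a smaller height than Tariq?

4

Directly below Tariq: Nico, Vik.
One step further: Finn, Wren (4 so far).
Nothing else is reachable below Tariq; 4 in all.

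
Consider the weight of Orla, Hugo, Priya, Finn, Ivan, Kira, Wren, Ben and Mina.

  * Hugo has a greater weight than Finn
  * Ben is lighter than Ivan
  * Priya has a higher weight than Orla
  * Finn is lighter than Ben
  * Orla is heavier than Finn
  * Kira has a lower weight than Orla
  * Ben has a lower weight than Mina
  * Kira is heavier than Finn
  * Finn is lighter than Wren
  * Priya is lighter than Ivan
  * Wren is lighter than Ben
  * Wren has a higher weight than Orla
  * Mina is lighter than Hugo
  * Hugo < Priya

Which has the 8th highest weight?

The consecutive relations fix a unique order: Finn < Kira < Orla < Wren < Ben < Mina < Hugo < Priya < Ivan.
Counting 8 from the largest end gives Kira.

Kira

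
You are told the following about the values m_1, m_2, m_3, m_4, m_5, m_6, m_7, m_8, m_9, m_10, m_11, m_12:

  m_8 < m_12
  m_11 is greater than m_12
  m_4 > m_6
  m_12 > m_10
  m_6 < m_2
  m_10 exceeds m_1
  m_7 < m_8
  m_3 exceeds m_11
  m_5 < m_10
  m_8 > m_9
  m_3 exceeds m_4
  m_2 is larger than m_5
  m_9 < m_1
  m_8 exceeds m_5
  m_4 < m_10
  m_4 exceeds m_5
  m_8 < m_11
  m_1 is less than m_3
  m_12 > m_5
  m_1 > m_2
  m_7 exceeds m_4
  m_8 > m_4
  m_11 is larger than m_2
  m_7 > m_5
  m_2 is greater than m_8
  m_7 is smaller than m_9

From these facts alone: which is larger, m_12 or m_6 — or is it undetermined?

m_12

Link the given pairs in sequence: m_6 < m_4; m_4 < m_7; m_7 < m_9; m_9 < m_8; m_8 < m_2; m_2 < m_1; m_1 < m_10; m_10 < m_12.
Chaining these gives m_6 < m_4 < m_7 < m_9 < m_8 < m_2 < m_1 < m_10 < m_12.
So m_12 is larger.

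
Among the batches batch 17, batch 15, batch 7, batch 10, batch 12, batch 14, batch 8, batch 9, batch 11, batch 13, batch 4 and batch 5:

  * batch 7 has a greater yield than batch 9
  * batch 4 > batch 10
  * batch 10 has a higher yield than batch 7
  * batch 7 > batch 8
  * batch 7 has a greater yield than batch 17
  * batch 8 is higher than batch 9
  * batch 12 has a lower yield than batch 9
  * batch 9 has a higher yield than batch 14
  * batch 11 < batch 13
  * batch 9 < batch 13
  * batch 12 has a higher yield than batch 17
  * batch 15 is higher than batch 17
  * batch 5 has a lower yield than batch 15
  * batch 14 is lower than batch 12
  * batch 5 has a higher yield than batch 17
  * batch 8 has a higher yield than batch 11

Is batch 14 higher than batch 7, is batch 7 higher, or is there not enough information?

batch 14 < batch 12 < batch 9 < batch 8 < batch 7, by transitivity through batch 12, batch 9, batch 8.
So batch 7 is higher.

batch 7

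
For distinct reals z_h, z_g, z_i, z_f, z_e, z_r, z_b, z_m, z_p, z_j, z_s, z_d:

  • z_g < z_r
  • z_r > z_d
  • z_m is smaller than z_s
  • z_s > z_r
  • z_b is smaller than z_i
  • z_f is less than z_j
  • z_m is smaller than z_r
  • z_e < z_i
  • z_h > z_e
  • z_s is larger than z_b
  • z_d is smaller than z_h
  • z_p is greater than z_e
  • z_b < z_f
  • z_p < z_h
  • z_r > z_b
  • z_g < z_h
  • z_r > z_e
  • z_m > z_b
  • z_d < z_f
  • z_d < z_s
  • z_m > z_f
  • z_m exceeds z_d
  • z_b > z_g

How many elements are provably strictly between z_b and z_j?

The relations place z_b below z_j. An element lies strictly between them when it is forced above z_b and also forced below z_j.
Above z_b: {z_f, z_i, z_m, z_r, z_s}. Below z_j: {z_g, z_d, z_f}.
Intersection: {z_f} — 1.

1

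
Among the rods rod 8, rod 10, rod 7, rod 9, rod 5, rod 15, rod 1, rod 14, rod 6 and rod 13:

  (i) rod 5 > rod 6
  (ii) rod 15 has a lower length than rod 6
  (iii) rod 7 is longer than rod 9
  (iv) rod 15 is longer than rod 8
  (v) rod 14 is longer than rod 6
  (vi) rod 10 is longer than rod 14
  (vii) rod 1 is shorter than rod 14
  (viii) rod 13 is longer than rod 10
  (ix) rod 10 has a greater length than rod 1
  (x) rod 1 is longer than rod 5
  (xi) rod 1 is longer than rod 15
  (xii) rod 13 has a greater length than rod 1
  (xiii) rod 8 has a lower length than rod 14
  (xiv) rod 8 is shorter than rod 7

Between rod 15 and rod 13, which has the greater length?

rod 15 < rod 6 < rod 5 < rod 1 < rod 14 < rod 10 < rod 13, by transitivity through rod 6, rod 5, rod 1, rod 14, rod 10.
So rod 15 < rod 13; rod 13 is the longer of the two.

rod 13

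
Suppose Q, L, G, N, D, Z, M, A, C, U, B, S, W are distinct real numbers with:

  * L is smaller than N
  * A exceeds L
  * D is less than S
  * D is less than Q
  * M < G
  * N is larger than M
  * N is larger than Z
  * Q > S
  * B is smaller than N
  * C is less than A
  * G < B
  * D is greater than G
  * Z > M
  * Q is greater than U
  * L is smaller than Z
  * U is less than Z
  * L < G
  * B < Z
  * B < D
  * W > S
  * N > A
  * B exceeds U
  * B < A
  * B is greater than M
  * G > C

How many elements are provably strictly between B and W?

Chaining upward from B reaches: D, S, A, Q, Z, N.
Chaining downward from W reaches: C, M, L, G, U, D, S.
Strictly between B and W are those in both lists: D, S — 2 elements.

2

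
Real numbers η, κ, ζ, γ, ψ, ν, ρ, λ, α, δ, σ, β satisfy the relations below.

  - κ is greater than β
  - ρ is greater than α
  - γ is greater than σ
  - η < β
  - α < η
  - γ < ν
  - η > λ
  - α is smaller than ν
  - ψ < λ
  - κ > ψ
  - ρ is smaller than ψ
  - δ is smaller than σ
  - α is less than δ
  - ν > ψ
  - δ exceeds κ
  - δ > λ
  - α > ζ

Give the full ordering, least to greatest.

The consecutive links are each given: ζ < α; α < ρ; ρ < ψ; ψ < λ; λ < η; η < β; β < κ; κ < δ; δ < σ; σ < γ; γ < ν.

ζ < α < ρ < ψ < λ < η < β < κ < δ < σ < γ < ν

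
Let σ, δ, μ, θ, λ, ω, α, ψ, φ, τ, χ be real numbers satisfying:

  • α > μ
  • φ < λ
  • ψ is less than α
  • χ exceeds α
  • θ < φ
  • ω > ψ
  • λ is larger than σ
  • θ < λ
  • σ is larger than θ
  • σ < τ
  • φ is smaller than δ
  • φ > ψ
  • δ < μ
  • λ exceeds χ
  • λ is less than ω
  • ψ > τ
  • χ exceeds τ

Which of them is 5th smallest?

Piecing the relations together gives one ordering: θ < σ < τ < ψ < φ < δ < μ < α < χ < λ < ω.
Counting 5 from the smallest end gives φ.

φ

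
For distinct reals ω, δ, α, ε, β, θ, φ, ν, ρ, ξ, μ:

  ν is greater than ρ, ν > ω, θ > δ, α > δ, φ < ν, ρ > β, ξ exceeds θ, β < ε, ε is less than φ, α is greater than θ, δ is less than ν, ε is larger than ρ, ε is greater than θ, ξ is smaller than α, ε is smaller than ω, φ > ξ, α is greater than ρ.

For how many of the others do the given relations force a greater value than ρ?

5

From ρ the given relations immediately reach ε, ν, α.
From those, φ, ω — 5 in total.
Nothing else is reachable above ρ; 5 in all.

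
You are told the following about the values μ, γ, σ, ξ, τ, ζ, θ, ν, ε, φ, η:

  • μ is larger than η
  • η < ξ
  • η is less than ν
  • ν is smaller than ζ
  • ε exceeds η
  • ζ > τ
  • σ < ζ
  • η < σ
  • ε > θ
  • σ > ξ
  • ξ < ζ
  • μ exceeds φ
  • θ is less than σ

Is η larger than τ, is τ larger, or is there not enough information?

undetermined

Following every chain through η: above η we get ν, μ, ξ, ε, σ, ζ.
τ is not reached, and no chain runs the other way from τ to η.
So the given relations leave the order of η and τ undetermined.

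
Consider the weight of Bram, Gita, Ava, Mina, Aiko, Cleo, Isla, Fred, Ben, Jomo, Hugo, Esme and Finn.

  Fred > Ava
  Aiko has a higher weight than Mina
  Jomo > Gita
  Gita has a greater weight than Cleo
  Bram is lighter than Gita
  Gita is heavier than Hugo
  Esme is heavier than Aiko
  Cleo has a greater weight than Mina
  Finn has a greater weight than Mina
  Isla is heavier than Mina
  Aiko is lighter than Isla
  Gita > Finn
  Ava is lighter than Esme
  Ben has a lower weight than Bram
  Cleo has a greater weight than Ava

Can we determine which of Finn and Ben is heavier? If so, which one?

Following every chain through Ben: above Ben we get Bram, Gita, Jomo.
Finn is not reached, and no chain runs the other way from Finn to Ben.
So the given relations leave the order of Ben and Finn undetermined.

undetermined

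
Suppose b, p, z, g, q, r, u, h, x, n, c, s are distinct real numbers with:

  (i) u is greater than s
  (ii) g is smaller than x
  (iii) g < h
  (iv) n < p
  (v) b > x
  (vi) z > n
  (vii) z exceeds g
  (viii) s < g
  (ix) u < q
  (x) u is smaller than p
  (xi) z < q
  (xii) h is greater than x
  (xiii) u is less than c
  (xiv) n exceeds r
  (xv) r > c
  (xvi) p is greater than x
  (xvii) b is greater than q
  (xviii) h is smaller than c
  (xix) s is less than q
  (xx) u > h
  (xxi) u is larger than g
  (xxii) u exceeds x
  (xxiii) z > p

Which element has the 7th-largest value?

The consecutive relations fix a unique order: s < g < x < h < u < c < r < n < p < z < q < b.
The 7th largest is c.

c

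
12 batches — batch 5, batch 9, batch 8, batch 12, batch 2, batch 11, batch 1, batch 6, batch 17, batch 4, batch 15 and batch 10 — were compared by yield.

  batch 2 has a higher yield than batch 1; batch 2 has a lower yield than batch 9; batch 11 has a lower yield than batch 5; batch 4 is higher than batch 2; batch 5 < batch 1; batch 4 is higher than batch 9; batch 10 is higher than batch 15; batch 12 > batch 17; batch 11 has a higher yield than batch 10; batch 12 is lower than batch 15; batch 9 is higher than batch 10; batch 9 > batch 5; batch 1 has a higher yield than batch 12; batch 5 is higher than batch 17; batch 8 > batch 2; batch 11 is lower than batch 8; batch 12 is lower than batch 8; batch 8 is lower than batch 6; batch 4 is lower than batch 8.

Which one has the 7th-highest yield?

batch 5

Piecing the relations together gives one ordering: batch 17 < batch 12 < batch 15 < batch 10 < batch 11 < batch 5 < batch 1 < batch 2 < batch 9 < batch 4 < batch 8 < batch 6.
The 7th largest is batch 5.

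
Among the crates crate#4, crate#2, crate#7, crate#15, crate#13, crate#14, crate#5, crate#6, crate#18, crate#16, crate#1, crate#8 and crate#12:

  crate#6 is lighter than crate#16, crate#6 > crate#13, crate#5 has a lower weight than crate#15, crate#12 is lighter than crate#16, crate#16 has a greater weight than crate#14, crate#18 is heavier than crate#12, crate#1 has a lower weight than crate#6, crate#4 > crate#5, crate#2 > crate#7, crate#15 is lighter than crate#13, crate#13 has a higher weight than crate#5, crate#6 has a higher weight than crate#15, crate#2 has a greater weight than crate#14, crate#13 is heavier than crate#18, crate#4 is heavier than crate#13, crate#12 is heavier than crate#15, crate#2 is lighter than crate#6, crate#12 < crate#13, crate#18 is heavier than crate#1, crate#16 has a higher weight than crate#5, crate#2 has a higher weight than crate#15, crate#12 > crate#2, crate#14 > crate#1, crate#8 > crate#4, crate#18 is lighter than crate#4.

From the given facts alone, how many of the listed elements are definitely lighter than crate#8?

10

The elements the relations force below crate#8 are crate#5, crate#1, crate#14, crate#15, crate#7, crate#2, crate#12, crate#18, crate#13, crate#4 — no chain reaches any other.
That is 10.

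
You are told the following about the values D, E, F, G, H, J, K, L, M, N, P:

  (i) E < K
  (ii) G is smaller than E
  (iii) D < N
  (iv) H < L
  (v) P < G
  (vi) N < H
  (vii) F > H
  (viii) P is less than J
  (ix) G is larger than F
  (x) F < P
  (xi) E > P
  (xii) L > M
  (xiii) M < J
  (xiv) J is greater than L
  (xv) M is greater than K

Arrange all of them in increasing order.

Each adjacent pair is fixed by a given relation: D < N; N < H; H < F; F < P; P < G; G < E; E < K; K < M; M < L; L < J. Chaining them end to end gives the full order.

D < N < H < F < P < G < E < K < M < L < J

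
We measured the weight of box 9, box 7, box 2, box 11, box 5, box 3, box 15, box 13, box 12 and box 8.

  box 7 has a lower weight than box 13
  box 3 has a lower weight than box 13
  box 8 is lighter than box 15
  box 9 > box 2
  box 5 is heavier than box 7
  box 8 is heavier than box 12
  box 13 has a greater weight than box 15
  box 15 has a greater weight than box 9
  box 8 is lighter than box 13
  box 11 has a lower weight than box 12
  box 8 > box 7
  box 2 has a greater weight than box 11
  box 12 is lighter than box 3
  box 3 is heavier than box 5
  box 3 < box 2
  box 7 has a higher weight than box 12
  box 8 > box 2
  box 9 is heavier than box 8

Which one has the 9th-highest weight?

box 12

Piecing the relations together gives one ordering: box 11 < box 12 < box 7 < box 5 < box 3 < box 2 < box 8 < box 9 < box 15 < box 13.
The 9th largest is box 12.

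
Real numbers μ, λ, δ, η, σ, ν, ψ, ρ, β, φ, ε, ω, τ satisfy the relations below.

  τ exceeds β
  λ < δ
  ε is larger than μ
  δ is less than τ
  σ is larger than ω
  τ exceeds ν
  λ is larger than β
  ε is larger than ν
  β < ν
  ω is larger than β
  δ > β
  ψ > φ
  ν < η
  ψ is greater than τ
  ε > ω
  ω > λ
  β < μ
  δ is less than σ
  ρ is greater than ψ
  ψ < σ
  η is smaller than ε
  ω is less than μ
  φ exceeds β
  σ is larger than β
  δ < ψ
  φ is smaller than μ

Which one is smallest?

Chaining upward from β: directly above it, λ, ω, δ, φ, ν, τ, μ, σ; then η, ψ, ε; then ρ.
That covers every other element, and nothing is given below β, so β is the smallest.

β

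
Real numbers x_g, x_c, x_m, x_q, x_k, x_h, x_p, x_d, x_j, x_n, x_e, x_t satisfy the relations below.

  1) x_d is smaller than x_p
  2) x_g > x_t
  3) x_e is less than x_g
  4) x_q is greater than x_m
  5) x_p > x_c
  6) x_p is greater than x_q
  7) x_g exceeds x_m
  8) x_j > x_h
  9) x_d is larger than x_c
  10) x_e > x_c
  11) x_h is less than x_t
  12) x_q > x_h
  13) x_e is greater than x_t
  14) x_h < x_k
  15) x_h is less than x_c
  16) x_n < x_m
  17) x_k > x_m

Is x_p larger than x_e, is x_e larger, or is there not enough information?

undetermined

Following every chain through x_e: above x_e we get x_g; below x_e we get x_h, x_c, x_t.
x_p is not reached, and no chain runs the other way from x_p to x_e.
So the given relations leave the order of x_e and x_p undetermined.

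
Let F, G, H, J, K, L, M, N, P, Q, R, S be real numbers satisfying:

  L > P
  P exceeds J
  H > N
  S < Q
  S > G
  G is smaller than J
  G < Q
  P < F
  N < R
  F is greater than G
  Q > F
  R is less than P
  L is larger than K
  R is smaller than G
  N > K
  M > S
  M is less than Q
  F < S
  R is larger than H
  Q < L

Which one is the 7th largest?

Chaining the given pairs: K < N < H < R < G < J < P < F < S < M < Q < L.
Counting 7 from the largest end gives J.

J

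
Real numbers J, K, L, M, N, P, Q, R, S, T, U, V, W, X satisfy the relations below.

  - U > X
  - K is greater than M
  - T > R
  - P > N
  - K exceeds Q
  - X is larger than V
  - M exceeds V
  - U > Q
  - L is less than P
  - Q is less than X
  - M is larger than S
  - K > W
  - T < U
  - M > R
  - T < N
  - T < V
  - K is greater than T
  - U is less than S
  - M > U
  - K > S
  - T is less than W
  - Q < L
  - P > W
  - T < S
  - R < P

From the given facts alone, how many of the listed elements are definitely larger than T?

9

Directly above T: V, W, U, S, N, K.
One step further: X, M, P (9 so far).
No other element is forced above T by the given relations, so the count is 9.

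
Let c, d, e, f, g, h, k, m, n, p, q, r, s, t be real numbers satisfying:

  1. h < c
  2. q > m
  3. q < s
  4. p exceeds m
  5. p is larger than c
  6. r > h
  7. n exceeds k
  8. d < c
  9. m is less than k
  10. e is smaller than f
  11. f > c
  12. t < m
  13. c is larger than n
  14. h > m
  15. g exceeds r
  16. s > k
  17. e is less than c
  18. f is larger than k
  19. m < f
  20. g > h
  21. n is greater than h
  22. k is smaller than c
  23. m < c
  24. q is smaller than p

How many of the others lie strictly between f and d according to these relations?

1

Chaining upward from d reaches: c, p.
Chaining downward from f reaches: t, m, h, k, n, e, c.
Strictly between d and f are those in both lists: c — 1 element.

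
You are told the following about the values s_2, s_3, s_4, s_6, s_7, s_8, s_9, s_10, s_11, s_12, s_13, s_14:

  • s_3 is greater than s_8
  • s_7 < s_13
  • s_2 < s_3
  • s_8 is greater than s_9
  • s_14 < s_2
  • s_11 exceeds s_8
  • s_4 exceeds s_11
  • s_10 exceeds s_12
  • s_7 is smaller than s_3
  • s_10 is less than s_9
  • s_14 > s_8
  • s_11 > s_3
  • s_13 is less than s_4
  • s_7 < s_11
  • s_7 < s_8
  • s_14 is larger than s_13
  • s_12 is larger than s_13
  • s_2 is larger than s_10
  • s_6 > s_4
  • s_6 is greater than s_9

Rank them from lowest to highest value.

Each adjacent pair is fixed by a given relation: s_7 < s_13; s_13 < s_12; s_12 < s_10; s_10 < s_9; s_9 < s_8; s_8 < s_14; s_14 < s_2; s_2 < s_3; s_3 < s_11; s_11 < s_4; s_4 < s_6. Chaining them end to end gives the full order.

s_7 < s_13 < s_12 < s_10 < s_9 < s_8 < s_14 < s_2 < s_3 < s_11 < s_4 < s_6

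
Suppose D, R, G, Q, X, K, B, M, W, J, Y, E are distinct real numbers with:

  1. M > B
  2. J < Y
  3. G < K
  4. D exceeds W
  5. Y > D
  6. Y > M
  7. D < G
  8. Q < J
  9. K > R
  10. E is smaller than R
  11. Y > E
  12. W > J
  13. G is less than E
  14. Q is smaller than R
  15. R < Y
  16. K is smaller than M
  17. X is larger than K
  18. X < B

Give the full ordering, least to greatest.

Q < J < W < D < G < E < R < K < X < B < M < Y

Each adjacent pair is fixed by a given relation: Q < J; J < W; W < D; D < G; G < E; E < R; R < K; K < X; X < B; B < M; M < Y. Chaining them end to end gives the full order.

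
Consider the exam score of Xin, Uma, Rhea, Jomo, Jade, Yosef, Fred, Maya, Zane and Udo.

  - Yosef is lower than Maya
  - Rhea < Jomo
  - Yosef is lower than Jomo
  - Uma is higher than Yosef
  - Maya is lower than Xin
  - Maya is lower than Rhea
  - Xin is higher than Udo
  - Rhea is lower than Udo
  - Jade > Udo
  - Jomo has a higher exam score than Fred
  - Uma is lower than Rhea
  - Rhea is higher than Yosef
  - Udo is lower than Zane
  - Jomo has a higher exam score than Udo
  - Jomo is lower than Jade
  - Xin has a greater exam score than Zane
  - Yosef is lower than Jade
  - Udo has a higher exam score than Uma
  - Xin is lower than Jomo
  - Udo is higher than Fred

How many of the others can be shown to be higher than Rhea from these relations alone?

5

From Rhea the given relations immediately reach Udo, Jomo.
From those, Zane, Xin, Jade — 5 in total.
No other element is forced above Rhea by the given relations, so the count is 5.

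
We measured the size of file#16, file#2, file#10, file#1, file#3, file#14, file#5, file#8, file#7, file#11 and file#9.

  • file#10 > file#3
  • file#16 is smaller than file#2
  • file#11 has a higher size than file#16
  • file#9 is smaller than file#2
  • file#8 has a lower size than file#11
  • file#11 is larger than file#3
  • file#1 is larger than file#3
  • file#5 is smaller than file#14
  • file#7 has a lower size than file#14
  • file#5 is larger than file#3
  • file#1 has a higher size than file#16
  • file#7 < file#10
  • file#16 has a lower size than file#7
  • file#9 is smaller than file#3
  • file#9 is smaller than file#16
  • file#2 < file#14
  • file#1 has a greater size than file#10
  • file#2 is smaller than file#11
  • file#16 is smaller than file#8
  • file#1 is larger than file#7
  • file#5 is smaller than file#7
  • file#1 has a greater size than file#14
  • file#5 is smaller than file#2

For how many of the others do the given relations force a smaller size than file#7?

The elements the relations force below file#7 are file#9, file#16, file#3, file#5 — no chain reaches any other.
That is 4.

4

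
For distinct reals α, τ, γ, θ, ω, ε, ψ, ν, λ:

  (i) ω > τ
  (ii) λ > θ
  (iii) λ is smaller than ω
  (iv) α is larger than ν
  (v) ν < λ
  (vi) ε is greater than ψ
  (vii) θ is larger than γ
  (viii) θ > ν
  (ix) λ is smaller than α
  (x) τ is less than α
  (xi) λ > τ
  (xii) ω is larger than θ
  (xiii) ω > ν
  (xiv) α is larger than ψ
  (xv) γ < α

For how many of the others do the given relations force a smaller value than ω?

From ω the given relations immediately reach ν, θ, τ, λ.
From those, γ — 5 in total.
No other element is forced below ω by the given relations, so the count is 5.

5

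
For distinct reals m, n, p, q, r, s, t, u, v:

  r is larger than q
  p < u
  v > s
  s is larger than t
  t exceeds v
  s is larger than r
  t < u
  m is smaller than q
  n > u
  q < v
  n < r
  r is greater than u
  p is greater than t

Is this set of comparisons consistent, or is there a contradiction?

inconsistent

We have s < v stated directly, yet also v < t < p < u < n < r < s by chaining the others — so v < s. Contradiction.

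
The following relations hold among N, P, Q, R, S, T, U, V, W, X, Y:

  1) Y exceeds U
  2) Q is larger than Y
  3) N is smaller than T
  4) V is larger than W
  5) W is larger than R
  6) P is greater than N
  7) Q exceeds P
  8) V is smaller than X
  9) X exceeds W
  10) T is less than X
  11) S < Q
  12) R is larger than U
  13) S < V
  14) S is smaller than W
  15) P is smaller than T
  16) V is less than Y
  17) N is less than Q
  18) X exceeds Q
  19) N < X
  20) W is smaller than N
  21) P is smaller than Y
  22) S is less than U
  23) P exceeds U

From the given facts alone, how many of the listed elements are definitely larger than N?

Directly above N: P, T, Q, X.
One step further: Y (5 so far).
Nothing else is reachable above N; 5 in all.

5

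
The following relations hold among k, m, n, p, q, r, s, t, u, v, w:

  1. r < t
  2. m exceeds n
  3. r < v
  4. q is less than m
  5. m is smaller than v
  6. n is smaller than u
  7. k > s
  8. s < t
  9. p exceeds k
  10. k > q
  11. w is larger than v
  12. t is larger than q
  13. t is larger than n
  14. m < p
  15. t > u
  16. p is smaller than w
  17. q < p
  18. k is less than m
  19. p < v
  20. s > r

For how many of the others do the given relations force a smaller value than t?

5

From t the given relations immediately reach r, q, n, u, s.
No other element is forced below t by the given relations, so the count is 5.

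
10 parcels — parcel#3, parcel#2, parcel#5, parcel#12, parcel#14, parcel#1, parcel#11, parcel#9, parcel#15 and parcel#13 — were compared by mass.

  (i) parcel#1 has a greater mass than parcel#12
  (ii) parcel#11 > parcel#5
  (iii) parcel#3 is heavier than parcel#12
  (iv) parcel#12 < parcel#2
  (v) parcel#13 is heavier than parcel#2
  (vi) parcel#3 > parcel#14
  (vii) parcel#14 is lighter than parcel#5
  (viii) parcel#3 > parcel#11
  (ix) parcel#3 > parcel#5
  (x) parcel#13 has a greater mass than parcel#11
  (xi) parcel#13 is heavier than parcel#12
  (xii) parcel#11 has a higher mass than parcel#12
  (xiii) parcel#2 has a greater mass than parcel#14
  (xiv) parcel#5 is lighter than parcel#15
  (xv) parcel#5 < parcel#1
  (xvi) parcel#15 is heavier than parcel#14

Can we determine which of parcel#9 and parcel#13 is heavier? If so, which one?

undetermined

Following every chain through parcel#13: below parcel#13 we get parcel#14, parcel#12, parcel#5, parcel#2, parcel#11.
parcel#9 is not reached, and no chain runs the other way from parcel#9 to parcel#13.
So the given relations leave the order of parcel#13 and parcel#9 undetermined.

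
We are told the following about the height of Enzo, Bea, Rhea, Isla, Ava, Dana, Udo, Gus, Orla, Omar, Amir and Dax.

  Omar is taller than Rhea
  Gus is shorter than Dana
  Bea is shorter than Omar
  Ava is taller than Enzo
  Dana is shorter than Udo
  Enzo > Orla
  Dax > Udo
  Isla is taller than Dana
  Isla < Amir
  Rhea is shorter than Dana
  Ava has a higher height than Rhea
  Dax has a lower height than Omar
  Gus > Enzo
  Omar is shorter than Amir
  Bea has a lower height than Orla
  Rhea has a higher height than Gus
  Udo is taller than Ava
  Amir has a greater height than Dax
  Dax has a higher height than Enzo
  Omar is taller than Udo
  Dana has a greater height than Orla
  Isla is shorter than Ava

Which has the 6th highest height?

Chaining the given pairs: Bea < Orla < Enzo < Gus < Rhea < Dana < Isla < Ava < Udo < Dax < Omar < Amir.
Counting 6 from the largest end gives Isla.

Isla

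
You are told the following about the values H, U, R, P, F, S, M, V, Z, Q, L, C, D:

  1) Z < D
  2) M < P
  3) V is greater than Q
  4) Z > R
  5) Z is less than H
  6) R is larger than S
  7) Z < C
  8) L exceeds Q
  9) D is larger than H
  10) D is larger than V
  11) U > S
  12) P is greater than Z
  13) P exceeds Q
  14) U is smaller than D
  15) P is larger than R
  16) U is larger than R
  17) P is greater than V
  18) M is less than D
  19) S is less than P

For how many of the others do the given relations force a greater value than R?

6

Directly above R: Z, U, P.
One step further: C, H, D (6 so far).
Nothing else is reachable above R; 6 in all.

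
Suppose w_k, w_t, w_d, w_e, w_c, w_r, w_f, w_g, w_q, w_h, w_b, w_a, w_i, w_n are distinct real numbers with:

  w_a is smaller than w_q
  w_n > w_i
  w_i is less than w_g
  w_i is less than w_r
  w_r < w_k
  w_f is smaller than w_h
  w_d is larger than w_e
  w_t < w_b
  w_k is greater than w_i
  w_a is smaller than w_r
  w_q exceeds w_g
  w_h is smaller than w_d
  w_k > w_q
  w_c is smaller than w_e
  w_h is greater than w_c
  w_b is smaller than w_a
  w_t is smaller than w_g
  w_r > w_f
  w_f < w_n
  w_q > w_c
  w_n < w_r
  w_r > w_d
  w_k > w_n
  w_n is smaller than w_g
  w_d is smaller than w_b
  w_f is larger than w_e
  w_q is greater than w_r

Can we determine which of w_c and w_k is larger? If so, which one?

w_c < w_e < w_d < w_b < w_a < w_r < w_q < w_k, by transitivity through w_e, w_d, w_b, w_a, w_r, w_q.
So w_k is larger.

w_k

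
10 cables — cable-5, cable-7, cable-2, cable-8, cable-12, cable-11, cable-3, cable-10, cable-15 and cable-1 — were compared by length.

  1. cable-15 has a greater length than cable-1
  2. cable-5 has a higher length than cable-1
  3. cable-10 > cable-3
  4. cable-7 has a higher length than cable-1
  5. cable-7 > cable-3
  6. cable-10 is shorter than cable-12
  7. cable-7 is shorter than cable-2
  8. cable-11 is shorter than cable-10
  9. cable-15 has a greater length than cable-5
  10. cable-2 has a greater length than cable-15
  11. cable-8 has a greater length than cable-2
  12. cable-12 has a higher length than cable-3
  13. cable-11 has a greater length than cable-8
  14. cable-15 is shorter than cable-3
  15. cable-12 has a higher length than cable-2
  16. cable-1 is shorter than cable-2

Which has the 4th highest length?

cable-8

Chaining the given pairs: cable-1 < cable-5 < cable-15 < cable-3 < cable-7 < cable-2 < cable-8 < cable-11 < cable-10 < cable-12.
Counting 4 from the largest end gives cable-8.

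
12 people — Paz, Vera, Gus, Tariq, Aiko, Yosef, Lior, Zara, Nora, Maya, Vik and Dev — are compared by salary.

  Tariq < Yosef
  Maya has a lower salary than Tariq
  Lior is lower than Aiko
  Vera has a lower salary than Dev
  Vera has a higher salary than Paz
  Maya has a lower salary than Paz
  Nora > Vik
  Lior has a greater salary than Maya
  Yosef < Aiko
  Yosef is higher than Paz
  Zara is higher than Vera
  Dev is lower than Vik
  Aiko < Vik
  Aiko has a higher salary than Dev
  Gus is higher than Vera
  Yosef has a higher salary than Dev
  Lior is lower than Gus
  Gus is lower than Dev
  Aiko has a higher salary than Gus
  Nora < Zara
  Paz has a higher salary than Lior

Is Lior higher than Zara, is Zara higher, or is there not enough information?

Zara

Following the relations from Lior: Lior < Paz < Vera < Gus < Dev < Yosef < Aiko < Vik < Nora < Zara.
So Zara is higher.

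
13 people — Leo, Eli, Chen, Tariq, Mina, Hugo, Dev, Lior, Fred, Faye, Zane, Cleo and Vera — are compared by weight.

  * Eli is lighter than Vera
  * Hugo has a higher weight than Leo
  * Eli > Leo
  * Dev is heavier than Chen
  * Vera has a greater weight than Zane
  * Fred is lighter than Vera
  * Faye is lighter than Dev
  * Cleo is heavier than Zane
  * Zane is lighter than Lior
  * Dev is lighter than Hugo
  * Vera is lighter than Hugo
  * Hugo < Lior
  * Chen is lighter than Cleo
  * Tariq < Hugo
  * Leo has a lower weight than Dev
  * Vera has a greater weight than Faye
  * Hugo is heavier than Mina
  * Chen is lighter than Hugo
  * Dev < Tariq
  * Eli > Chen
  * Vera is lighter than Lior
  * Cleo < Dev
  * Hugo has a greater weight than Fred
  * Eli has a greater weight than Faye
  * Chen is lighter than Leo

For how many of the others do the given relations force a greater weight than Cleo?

The elements the relations force above Cleo are Dev, Tariq, Hugo, Lior — no chain reaches any other.
That is 4.

4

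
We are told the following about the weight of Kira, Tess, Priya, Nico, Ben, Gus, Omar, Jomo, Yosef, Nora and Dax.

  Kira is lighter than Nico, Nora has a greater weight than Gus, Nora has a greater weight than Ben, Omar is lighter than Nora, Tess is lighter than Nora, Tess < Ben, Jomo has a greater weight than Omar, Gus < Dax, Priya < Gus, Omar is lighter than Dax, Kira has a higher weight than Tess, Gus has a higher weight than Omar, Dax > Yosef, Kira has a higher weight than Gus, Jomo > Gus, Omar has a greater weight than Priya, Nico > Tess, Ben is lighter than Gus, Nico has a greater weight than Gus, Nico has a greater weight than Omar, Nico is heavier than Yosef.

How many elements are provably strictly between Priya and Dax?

2

The relations place Priya below Dax. An element lies strictly between them when it is forced above Priya and also forced below Dax.
Above Priya: {Omar, Gus, Jomo, Kira, Nico, Nora}. Below Dax: {Omar, Tess, Ben, Gus, Yosef}.
Intersection: {Omar, Gus} — 2.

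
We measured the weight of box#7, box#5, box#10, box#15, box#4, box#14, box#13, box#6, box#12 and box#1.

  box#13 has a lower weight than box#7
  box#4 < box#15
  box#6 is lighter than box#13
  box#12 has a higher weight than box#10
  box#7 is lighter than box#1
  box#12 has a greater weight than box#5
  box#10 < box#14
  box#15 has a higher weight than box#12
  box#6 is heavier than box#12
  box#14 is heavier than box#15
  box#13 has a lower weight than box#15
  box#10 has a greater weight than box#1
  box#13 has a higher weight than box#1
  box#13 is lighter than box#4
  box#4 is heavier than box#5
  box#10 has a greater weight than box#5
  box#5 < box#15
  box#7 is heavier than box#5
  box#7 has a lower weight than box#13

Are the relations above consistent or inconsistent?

Chaining the given relations yields box#7 < box#1 < box#10 < box#12 < box#6 < box#13, so box#7 < box#13. But one relation states box#13 < box#7. These cannot both hold.

inconsistent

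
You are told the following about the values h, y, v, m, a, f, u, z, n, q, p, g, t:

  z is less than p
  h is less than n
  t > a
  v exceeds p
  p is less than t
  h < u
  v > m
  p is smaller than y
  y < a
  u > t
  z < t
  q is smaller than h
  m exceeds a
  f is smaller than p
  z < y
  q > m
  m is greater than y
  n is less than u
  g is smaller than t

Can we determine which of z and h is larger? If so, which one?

h

Chaining the given relations: z < p < y < a < m < q < h.
So h is larger.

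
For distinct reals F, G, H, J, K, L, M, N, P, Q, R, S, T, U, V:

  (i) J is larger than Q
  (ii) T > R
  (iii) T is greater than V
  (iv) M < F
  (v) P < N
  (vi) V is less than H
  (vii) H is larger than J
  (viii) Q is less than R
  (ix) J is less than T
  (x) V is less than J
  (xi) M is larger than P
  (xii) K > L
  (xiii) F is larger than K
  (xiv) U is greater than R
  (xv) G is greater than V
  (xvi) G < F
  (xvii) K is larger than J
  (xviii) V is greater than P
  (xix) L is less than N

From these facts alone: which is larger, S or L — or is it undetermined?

undetermined

Following every chain through L: above L we get K, N, F.
S is not reached, and no chain runs the other way from S to L.
So the given relations leave the order of L and S undetermined.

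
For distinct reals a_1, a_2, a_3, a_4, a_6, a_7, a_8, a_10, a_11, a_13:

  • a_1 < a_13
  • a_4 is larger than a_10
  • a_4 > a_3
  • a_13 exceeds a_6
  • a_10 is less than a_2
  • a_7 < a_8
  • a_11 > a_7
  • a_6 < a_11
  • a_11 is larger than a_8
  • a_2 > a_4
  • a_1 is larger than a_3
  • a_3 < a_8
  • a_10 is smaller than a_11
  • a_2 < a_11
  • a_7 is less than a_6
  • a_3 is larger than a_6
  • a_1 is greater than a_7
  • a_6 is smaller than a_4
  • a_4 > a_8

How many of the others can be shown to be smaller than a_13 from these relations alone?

4

Directly below a_13: a_6, a_1.
One step further: a_7, a_3 (4 so far).
Nothing else is reachable below a_13; 4 in all.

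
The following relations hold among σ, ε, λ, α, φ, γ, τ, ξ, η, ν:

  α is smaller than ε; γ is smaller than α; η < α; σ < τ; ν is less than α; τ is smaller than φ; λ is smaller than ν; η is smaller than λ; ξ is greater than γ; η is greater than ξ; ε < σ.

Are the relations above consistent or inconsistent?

consistent

Every relation is compatible with γ < ξ < η < λ < ν < α < ε < σ < τ < φ; the set is consistent.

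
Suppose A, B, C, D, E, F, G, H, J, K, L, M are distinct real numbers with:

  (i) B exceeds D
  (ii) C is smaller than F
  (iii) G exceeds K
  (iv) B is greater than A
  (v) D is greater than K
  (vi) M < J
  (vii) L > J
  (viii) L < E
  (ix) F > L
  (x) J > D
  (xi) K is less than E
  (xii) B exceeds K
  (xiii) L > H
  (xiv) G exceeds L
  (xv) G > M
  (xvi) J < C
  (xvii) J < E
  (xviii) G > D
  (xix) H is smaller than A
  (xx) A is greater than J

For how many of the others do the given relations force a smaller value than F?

7

The elements the relations force below F are H, K, D, M, J, L, C — no chain reaches any other.
That is 7.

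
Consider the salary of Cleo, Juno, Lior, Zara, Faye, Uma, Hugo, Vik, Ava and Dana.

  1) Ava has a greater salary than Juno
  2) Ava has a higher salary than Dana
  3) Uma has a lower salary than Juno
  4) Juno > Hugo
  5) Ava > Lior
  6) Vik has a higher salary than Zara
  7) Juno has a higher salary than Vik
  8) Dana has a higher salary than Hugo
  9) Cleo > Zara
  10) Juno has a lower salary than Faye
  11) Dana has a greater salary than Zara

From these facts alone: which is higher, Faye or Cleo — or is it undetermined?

Following every chain through Cleo: below Cleo we get Zara.
Faye is not reached, and no chain runs the other way from Faye to Cleo.
So the given relations leave the order of Cleo and Faye undetermined.

undetermined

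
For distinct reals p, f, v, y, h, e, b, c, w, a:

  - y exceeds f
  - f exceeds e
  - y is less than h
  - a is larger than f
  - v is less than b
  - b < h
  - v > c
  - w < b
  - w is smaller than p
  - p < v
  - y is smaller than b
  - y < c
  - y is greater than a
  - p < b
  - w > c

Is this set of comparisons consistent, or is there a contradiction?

consistent

The single ordering e < f < a < y < c < w < p < v < b < h satisfies every listed relation, so no contradiction arises.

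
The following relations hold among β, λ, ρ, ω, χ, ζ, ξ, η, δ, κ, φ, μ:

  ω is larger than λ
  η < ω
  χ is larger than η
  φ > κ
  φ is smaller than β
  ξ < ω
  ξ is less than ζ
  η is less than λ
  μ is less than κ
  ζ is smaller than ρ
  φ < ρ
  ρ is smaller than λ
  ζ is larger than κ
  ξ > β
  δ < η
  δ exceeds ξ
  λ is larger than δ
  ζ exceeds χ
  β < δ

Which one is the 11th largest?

Chaining the given pairs: μ < κ < φ < β < ξ < δ < η < χ < ζ < ρ < λ < ω.
The 11th largest is κ.

κ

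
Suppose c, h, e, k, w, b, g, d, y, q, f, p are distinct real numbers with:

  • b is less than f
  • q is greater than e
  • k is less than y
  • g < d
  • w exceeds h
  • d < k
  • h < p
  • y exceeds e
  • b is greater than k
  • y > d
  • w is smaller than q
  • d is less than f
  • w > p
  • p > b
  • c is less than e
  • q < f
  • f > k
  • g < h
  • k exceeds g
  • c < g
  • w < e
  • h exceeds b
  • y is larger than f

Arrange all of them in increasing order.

c < g < d < k < b < h < p < w < e < q < f < y

Nothing is placed below c, so it is least; from there c < g; g < d; d < k; k < b; b < h; h < p; p < w; w < e; e < q; q < f; f < y, each given directly.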